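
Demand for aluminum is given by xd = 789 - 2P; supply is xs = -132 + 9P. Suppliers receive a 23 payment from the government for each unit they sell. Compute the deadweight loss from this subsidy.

Pre-subsidy: 789 - 2P = -132 + 9P gives P* = 921/11, x* = 6837/11.
With the subsidy, sellers receive Ps = Pb + 23 for each unit, where Pb is the price buyers pay.
Supply in terms of Pb becomes xs = -132 + 9(Pb + 23) = 75 + 9Pb. Setting this equal to demand: 789 - 2Pb = 75 + 9Pb, so Pb = 714/11.
Sellers receive Ps = 714/11 + 23 = 967/11; x' = 789 − 2·(714/11) = 7251/11.
The subsidy expands output by 7251/11 − 6837/11 = 414/11 past the efficient level; on those units the gap between marginal cost and willingness to pay runs from 0 up to 23.
DWL = ½ × 23 × 414/11 = 4761/11.

Deadweight loss = 4761/11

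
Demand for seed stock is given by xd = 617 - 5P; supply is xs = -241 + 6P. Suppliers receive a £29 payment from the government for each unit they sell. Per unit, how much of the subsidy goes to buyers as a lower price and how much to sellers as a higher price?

Pre-subsidy: 617 - 5P = -241 + 6P gives P* = 78, x* = 227.
With the subsidy, sellers receive Ps = Pb + 29 for each unit, where Pb is the price buyers pay.
Supply in terms of Pb becomes xs = -241 + 6(Pb + 29) = -67 + 6Pb. Setting this equal to demand: 617 - 5Pb = -67 + 6Pb, so Pb = 684/11.
Sellers receive Ps = 684/11 + 29 = 1003/11; x' = 617 − 5·(684/11) = 3367/11.
Buyers' price falls by P* − Pb = 78 − 684/11 = 174/11; sellers' price rises by Ps − P* = 1003/11 − 78 = 145/11.

Buyers gain 174/11 per unit; sellers gain 145/11 per unit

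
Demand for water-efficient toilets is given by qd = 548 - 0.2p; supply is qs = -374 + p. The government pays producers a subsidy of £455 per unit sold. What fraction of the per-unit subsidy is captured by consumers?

Pre-subsidy: 548 - 0.2p = -374 + p gives p* = 2305/3, q* = 1183/3.
With the subsidy, sellers receive ps = pb + 455 for each unit, where pb is the price buyers pay.
Supply in terms of pb becomes qs = -374 + 1(pb + 455) = 81 + pb. Setting this equal to demand: 548 - 0.2pb = 81 + pb, so pb = 2335/6.
Sellers receive ps = 2335/6 + 455 = 5065/6; q' = 548 − 0.2·(2335/6) = 2821/6.
Buyers' price falls by p* − pb = 2305/3 − 2335/6 = 2275/6; sellers' price rises by ps − p* = 5065/6 − 2305/3 = 455/6.
So consumers capture (2275/6)/455 = 5/6 of each unit of subsidy.

Consumer share = 5/6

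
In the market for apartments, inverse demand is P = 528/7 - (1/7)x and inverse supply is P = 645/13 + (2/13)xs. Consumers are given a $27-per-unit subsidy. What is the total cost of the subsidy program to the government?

Government cost = $4806

Pre-subsidy: 528/7 - (1/7)x = 645/13 + (2/13)x gives x* = 87 and P* = 63.
With the rebate, buyers effectively pay Pb = Ps − 27, where Ps is the price sellers receive.
On the curves, Pb = 528/7 - (1/7)x and Ps = 645/13 + (2/13)x; the wedge Ps − Pb = 27 gives 645/13 + (2/13)x − (528/7 - (1/7)x) = 27, so x' = 178.
Then Pb = 528/7 − (1/7)·178 = 50 and Ps = 645/13 + (2/13)·178 = 77.
Government outlay = subsidy × quantity = 27 × 178 = 4806.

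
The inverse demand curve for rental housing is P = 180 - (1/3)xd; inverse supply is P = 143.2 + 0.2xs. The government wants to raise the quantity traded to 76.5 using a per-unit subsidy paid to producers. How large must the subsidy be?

Required subsidy s = 4 per unit

At x = 76.5, from the demand curve buyers pay Pb = 180 − (1/3)·76.5 = 154.5; from the supply curve sellers need Ps = 143.2 + 0.2·76.5 = 158.5.
The subsidy must fill the gap: s = Ps − Pb = 158.5 − 154.5 = 4.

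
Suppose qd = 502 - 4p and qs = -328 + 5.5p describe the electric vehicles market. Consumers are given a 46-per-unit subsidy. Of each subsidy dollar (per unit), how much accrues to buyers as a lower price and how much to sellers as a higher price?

Pre-subsidy: 502 - 4p = -328 + 5.5p gives p* = 1660/19, q* = 2898/19.
With the rebate, buyers effectively pay pb = ps − 46, where ps is the price sellers receive.
Demand in terms of ps becomes qd = 502 − 4(ps − 46) = 686 - 4ps. Setting this equal to supply: 686 - 4ps = -328 + 5.5ps, so ps = 2028/19.
Buyers pay pb = 2028/19 − 46 = 1154/19; q' = -328 + 5.5·(2028/19) = 4922/19.
Buyers' price falls by p* − pb = 1660/19 − 1154/19 = 506/19; sellers' price rises by ps − p* = 2028/19 − 1660/19 = 368/19.

Buyers gain 506/19 per unit; sellers gain 368/19 per unit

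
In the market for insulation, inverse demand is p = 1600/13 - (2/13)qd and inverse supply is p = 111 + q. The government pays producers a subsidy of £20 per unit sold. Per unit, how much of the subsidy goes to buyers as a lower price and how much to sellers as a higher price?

Pre-subsidy: 1600/13 - (2/13)q = 111 + q gives q* = 157/15 and p* = 1822/15.
With the subsidy, sellers receive ps = pb + 20 for each unit, where pb is the price buyers pay.
On the curves, pb = 1600/13 - (2/13)q and ps = 111 + q; the wedge ps − pb = 20 gives 111 + q − (1600/13 - (2/13)q) = 20, so q' = 27.8.
Then pb = 1600/13 − (2/13)·27.8 = 118.8 and ps = 111 + 1·27.8 = 138.8.
Buyers' price falls by p* − pb = 1822/15 − 118.8 = 8/3; sellers' price rises by ps − p* = 138.8 − 1822/15 = 52/3.

Buyers gain 8/3 per unit; sellers gain 52/3 per unit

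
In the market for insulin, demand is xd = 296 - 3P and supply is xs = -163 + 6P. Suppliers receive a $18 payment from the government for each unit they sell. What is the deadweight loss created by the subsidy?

Pre-subsidy: 296 - 3P = -163 + 6P gives P* = 51, x* = 143.
With the subsidy, sellers receive Ps = Pb + 18 for each unit, where Pb is the price buyers pay.
Supply in terms of Pb becomes xs = -163 + 6(Pb + 18) = -55 + 6Pb. Setting this equal to demand: 296 - 3Pb = -55 + 6Pb, so Pb = 39.
Sellers receive Ps = 39 + 18 = 57; x' = 296 − 3·39 = 179.
The subsidy expands output by 179 − 143 = 36 past the efficient level; on those units the gap between marginal cost and willingness to pay runs from 0 up to 18.
DWL = ½ × 18 × 36 = 324.

Deadweight loss = $324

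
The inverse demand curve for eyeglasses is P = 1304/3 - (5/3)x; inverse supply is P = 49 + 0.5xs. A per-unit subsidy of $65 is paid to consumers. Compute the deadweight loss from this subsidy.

Deadweight loss = $975

Pre-subsidy: 1304/3 - (5/3)x = 49 + 0.5x gives x* = 178 and P* = 138.
With the rebate, buyers effectively pay Pb = Ps − 65, where Ps is the price sellers receive.
On the curves, Pb = 1304/3 - (5/3)x and Ps = 49 + 0.5x; the wedge Ps − Pb = 65 gives 49 + 0.5x − (1304/3 - (5/3)x) = 65, so x' = 208.
Then Pb = 1304/3 − (5/3)·208 = 88 and Ps = 49 + 0.5·208 = 153.
The subsidy expands output by 208 − 178 = 30 past the efficient level; on those units the gap between marginal cost and willingness to pay runs from 0 up to 65.
DWL = ½ × 65 × 30 = 975.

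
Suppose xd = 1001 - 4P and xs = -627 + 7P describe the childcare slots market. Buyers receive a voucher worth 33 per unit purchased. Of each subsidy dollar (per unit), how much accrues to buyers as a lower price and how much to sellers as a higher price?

Buyers gain 21 per unit; sellers gain 12 per unit

Pre-subsidy: 1001 - 4P = -627 + 7P gives P* = 148, x* = 409.
With the rebate, buyers effectively pay Pb = Ps − 33, where Ps is the price sellers receive.
Demand in terms of Ps becomes xd = 1001 − 4(Ps − 33) = 1133 - 4Ps. Setting this equal to supply: 1133 - 4Ps = -627 + 7Ps, so Ps = 160.
Buyers pay Pb = 160 − 33 = 127; x' = -627 + 7·160 = 493.
Buyers' price falls by P* − Pb = 148 − 127 = 21; sellers' price rises by Ps − P* = 160 − 148 = 12.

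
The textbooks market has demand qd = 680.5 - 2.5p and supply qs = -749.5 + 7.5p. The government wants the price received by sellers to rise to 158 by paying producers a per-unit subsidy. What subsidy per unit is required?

Required subsidy s = 60 per unit

At a seller price of 158, quantity supplied is -749.5 + 7.5·158 = 435.5.
Buyers absorb 435.5 only when they pay pb with 680.5 − 2.5·pb = 435.5, i.e. pb = 98.
s = ps − pb = 158 − 98 = 60.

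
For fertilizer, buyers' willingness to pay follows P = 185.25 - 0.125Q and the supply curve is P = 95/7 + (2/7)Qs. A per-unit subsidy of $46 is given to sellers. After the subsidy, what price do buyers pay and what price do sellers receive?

Buyers pay $119; sellers receive $165

Pre-subsidy: 185.25 - 0.125Q = 95/7 + (2/7)Q gives Q* = 418 and P* = 133.
With the subsidy, sellers receive Ps = Pb + 46 for each unit, where Pb is the price buyers pay.
On the curves, Pb = 185.25 - 0.125Q and Ps = 95/7 + (2/7)Q; the wedge Ps − Pb = 46 gives 95/7 + (2/7)Q − (185.25 - 0.125Q) = 46, so Q' = 530.
Then Pb = 185.25 − 0.125·530 = 119 and Ps = 95/7 + (2/7)·530 = 165.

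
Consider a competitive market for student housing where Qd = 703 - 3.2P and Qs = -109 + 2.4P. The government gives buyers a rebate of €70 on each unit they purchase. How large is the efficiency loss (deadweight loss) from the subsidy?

Pre-subsidy: 703 - 3.2P = -109 + 2.4P gives P* = 145, Q* = 239.
With the rebate, buyers effectively pay Pb = Ps − 70, where Ps is the price sellers receive.
Demand in terms of Ps becomes Qd = 703 − 3.2(Ps − 70) = 927 - 3.2Ps. Setting this equal to supply: 927 - 3.2Ps = -109 + 2.4Ps, so Ps = 185.
Buyers pay Pb = 185 − 70 = 115; Q' = -109 + 2.4·185 = 335.
The subsidy expands output by 335 − 239 = 96 past the efficient level; on those units the gap between marginal cost and willingness to pay runs from 0 up to 70.
DWL = ½ × 70 × 96 = 3360.

Deadweight loss = €3360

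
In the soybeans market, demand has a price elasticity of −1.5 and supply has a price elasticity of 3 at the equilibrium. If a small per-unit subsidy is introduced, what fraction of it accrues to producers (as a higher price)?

Producer share = 1/3

For a small subsidy around the equilibrium, the benefit split depends on the relative slopes, which at a point are proportional to the elasticities.
Buyer share = εs/(εs + |εd|) = 3/(3 + 1.5) = 2/3; seller share = |εd|/(εs + |εd|) = 1/3.
So producers capture 1/3 of the subsidy.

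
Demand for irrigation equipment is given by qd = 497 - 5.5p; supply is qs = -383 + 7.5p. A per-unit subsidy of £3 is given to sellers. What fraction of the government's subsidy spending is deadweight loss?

DWL / government spending = 495/13958

Pre-subsidy: 497 - 5.5p = -383 + 7.5p gives p* = 880/13, q* = 1621/13.
With the subsidy, sellers receive ps = pb + 3 for each unit, where pb is the price buyers pay.
Supply in terms of pb becomes qs = -383 + 7.5(pb + 3) = -360.5 + 7.5pb. Setting this equal to demand: 497 - 5.5pb = -360.5 + 7.5pb, so pb = 1715/26.
Sellers receive ps = 1715/26 + 3 = 1793/26; q' = 497 − 5.5·(1715/26) = 6979/52.
ΔCS = ½(1621/13 + 6979/52)(880/13 − 1715/26) = 605835/2704; ΔPS = ½(1621/13 + 6979/52)(1793/26 − 880/13) = 444279/2704.
Government spending = 3 × 6979/52 = 20937/52.
DWL = ½ × 3 × (6979/52 − 1621/13) = 1485/104; fraction = (1485/104) / (20937/52) = 495/13958.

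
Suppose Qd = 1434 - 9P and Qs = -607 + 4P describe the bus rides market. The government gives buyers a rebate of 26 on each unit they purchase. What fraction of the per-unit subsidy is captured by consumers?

Consumer share = 4/13

Pre-subsidy: 1434 - 9P = -607 + 4P gives P* = 157, Q* = 21.
With the rebate, buyers effectively pay Pb = Ps − 26, where Ps is the price sellers receive.
Demand in terms of Ps becomes Qd = 1434 − 9(Ps − 26) = 1668 - 9Ps. Setting this equal to supply: 1668 - 9Ps = -607 + 4Ps, so Ps = 175.
Buyers pay Pb = 175 − 26 = 149; Q' = -607 + 4·175 = 93.
Buyers' price falls by P* − Pb = 157 − 149 = 8; sellers' price rises by Ps − P* = 175 − 157 = 18.
So consumers capture 8/26 = 4/13 of each unit of subsidy.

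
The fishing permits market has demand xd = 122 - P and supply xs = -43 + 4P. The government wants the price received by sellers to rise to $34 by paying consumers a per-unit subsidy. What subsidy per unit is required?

At a seller price of 34, quantity supplied is -43 + 4·34 = 93.
Buyers absorb 93 only when they pay Pb with 122 − 1·Pb = 93, i.e. Pb = 29.
s = Ps − Pb = 34 − 29 = 5.

Required subsidy s = $5 per unit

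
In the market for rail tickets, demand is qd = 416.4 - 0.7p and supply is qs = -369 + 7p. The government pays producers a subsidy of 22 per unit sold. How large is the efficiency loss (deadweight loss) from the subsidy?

Pre-subsidy: 416.4 - 0.7p = -369 + 7p gives p* = 102, q* = 345.
With the subsidy, sellers receive ps = pb + 22 for each unit, where pb is the price buyers pay.
Supply in terms of pb becomes qs = -369 + 7(pb + 22) = -215 + 7pb. Setting this equal to demand: 416.4 - 0.7pb = -215 + 7pb, so pb = 82.
Sellers receive ps = 82 + 22 = 104; q' = 416.4 − 0.7·82 = 359.
The subsidy expands output by 359 − 345 = 14 past the efficient level; on those units the gap between marginal cost and willingness to pay runs from 0 up to 22.
DWL = ½ × 22 × 14 = 154.

Deadweight loss = 154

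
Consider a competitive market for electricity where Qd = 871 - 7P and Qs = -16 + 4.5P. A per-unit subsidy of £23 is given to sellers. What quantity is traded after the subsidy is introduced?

Pre-subsidy: 871 - 7P = -16 + 4.5P gives P* = 1774/23, Q* = 7615/23.
With the subsidy, sellers receive Ps = Pb + 23 for each unit, where Pb is the price buyers pay.
Supply in terms of Pb becomes Qs = -16 + 4.5(Pb + 23) = 87.5 + 4.5Pb. Setting this equal to demand: 871 - 7Pb = 87.5 + 4.5Pb, so Pb = 1567/23.
Sellers receive Ps = 1567/23 + 23 = 2096/23; Q' = 871 − 7·(1567/23) = 9064/23.

Q' = 9064/23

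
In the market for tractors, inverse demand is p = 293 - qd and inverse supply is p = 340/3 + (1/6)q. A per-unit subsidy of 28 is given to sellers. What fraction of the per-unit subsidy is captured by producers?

Pre-subsidy: 293 - q = 340/3 + (1/6)q gives q* = 154 and p* = 139.
With the subsidy, sellers receive ps = pb + 28 for each unit, where pb is the price buyers pay.
On the curves, pb = 293 - q and ps = 340/3 + (1/6)q; the wedge ps − pb = 28 gives 340/3 + (1/6)q − (293 - q) = 28, so q' = 178.
Then pb = 293 − 1·178 = 115 and ps = 340/3 + (1/6)·178 = 143.
Buyers' price falls by p* − pb = 139 − 115 = 24; sellers' price rises by ps − p* = 143 − 139 = 4.
So producers capture 4/28 = 1/7 of each unit of subsidy.

Producer share = 1/7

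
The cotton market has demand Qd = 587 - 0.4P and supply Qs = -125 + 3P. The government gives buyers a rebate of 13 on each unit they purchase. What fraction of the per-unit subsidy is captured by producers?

Pre-subsidy: 587 - 0.4P = -125 + 3P gives P* = 3560/17, Q* = 8555/17.
With the rebate, buyers effectively pay Pb = Ps − 13, where Ps is the price sellers receive.
Demand in terms of Ps becomes Qd = 587 − 0.4(Ps − 13) = 592.2 - 0.4Ps. Setting this equal to supply: 592.2 - 0.4Ps = -125 + 3Ps, so Ps = 3586/17.
Buyers pay Pb = 3586/17 − 13 = 3365/17; Q' = -125 + 3·(3586/17) = 8633/17.
Buyers' price falls by P* − Pb = 3560/17 − 3365/17 = 195/17; sellers' price rises by Ps − P* = 3586/17 − 3560/17 = 26/17.
So producers capture (26/17)/13 = 2/17 of each unit of subsidy.

Producer share = 2/17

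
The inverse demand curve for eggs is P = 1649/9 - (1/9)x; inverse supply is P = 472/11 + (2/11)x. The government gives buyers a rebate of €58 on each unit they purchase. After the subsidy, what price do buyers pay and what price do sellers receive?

Pre-subsidy: 1649/9 - (1/9)x = 472/11 + (2/11)x gives x* = 479 and P* = 130.
With the rebate, buyers effectively pay Pb = Ps − 58, where Ps is the price sellers receive.
On the curves, Pb = 1649/9 - (1/9)x and Ps = 472/11 + (2/11)x; the wedge Ps − Pb = 58 gives 472/11 + (2/11)x − (1649/9 - (1/9)x) = 58, so x' = 677.
Then Pb = 1649/9 − (1/9)·677 = 108 and Ps = 472/11 + (2/11)·677 = 166.

Buyers pay €108; sellers receive €166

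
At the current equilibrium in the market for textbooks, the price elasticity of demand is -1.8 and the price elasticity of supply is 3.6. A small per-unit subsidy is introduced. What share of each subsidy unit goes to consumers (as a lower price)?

Consumer share = 2/3

For a small subsidy around the equilibrium, the benefit split depends on the relative slopes, which at a point are proportional to the elasticities.
Buyer share = εs/(εs + |εd|) = 3.6/(3.6 + 1.8) = 2/3; seller share = |εd|/(εs + |εd|) = 1/3.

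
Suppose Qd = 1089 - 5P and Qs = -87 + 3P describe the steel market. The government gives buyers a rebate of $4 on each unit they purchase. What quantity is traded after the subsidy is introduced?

Q' = 361.5

Pre-subsidy: 1089 - 5P = -87 + 3P gives P* = 147, Q* = 354.
With the rebate, buyers effectively pay Pb = Ps − 4, where Ps is the price sellers receive.
Demand in terms of Ps becomes Qd = 1089 − 5(Ps − 4) = 1109 - 5Ps. Setting this equal to supply: 1109 - 5Ps = -87 + 3Ps, so Ps = 149.5.
Buyers pay Pb = 149.5 − 4 = 145.5; Q' = -87 + 3·149.5 = 361.5.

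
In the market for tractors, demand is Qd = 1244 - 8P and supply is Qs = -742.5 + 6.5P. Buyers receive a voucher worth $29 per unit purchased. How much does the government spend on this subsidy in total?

Pre-subsidy: 1244 - 8P = -742.5 + 6.5P gives P* = 137, Q* = 148.
With the rebate, buyers effectively pay Pb = Ps − 29, where Ps is the price sellers receive.
Demand in terms of Ps becomes Qd = 1244 − 8(Ps − 29) = 1476 - 8Ps. Setting this equal to supply: 1476 - 8Ps = -742.5 + 6.5Ps, so Ps = 153.
Buyers pay Pb = 153 − 29 = 124; Q' = -742.5 + 6.5·153 = 252.
Government outlay = subsidy × quantity = 29 × 252 = 7308.

Government cost = $7308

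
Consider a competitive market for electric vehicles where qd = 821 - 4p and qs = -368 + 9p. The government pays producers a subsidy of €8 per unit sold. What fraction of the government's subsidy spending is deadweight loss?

Pre-subsidy: 821 - 4p = -368 + 9p gives p* = 1189/13, q* = 5917/13.
With the subsidy, sellers receive ps = pb + 8 for each unit, where pb is the price buyers pay.
Supply in terms of pb becomes qs = -368 + 9(pb + 8) = -296 + 9pb. Setting this equal to demand: 821 - 4pb = -296 + 9pb, so pb = 1117/13.
Sellers receive ps = 1117/13 + 8 = 1221/13; q' = 821 − 4·(1117/13) = 6205/13.
ΔCS = ½(5917/13 + 6205/13)(1189/13 − 1117/13) = 436392/169; ΔPS = ½(5917/13 + 6205/13)(1221/13 − 1189/13) = 193952/169.
Government spending = 8 × 6205/13 = 49640/13.
DWL = ½ × 8 × (6205/13 − 5917/13) = 1152/13; fraction = (1152/13) / (49640/13) = 144/6205.

DWL / government spending = 144/6205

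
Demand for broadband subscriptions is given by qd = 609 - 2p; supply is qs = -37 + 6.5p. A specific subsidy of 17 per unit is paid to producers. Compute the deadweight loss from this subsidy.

Deadweight loss = 221

Pre-subsidy: 609 - 2p = -37 + 6.5p gives p* = 76, q* = 457.
With the subsidy, sellers receive ps = pb + 17 for each unit, where pb is the price buyers pay.
Supply in terms of pb becomes qs = -37 + 6.5(pb + 17) = 73.5 + 6.5pb. Setting this equal to demand: 609 - 2pb = 73.5 + 6.5pb, so pb = 63.
Sellers receive ps = 63 + 17 = 80; q' = 609 − 2·63 = 483.
The subsidy expands output by 483 − 457 = 26 past the efficient level; on those units the gap between marginal cost and willingness to pay runs from 0 up to 17.
DWL = ½ × 17 × 26 = 221.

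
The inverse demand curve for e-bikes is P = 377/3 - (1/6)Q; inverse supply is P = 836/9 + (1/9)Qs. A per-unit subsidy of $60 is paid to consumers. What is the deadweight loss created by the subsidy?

Deadweight loss = $6480

Pre-subsidy: 377/3 - (1/6)Q = 836/9 + (1/9)Q gives Q* = 118 and P* = 106.
With the rebate, buyers effectively pay Pb = Ps − 60, where Ps is the price sellers receive.
On the curves, Pb = 377/3 - (1/6)Q and Ps = 836/9 + (1/9)Q; the wedge Ps − Pb = 60 gives 836/9 + (1/9)Q − (377/3 - (1/6)Q) = 60, so Q' = 334.
Then Pb = 377/3 − (1/6)·334 = 70 and Ps = 836/9 + (1/9)·334 = 130.
The subsidy expands output by 334 − 118 = 216 past the efficient level; on those units the gap between marginal cost and willingness to pay runs from 0 up to 60.
DWL = ½ × 60 × 216 = 6480.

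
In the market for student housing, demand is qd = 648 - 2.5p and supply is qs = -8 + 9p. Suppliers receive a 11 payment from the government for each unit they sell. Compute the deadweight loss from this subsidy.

Pre-subsidy: 648 - 2.5p = -8 + 9p gives p* = 1312/23, q* = 11624/23.
With the subsidy, sellers receive ps = pb + 11 for each unit, where pb is the price buyers pay.
Supply in terms of pb becomes qs = -8 + 9(pb + 11) = 91 + 9pb. Setting this equal to demand: 648 - 2.5pb = 91 + 9pb, so pb = 1114/23.
Sellers receive ps = 1114/23 + 11 = 1367/23; q' = 648 − 2.5·(1114/23) = 12119/23.
The subsidy expands output by 12119/23 − 11624/23 = 495/23 past the efficient level; on those units the gap between marginal cost and willingness to pay runs from 0 up to 11.
DWL = ½ × 11 × 495/23 = 5445/46.

Deadweight loss = 5445/46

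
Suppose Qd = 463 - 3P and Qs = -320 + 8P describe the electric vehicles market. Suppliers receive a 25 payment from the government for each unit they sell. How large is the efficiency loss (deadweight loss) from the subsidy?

Pre-subsidy: 463 - 3P = -320 + 8P gives P* = 783/11, Q* = 2744/11.
With the subsidy, sellers receive Ps = Pb + 25 for each unit, where Pb is the price buyers pay.
Supply in terms of Pb becomes Qs = -320 + 8(Pb + 25) = -120 + 8Pb. Setting this equal to demand: 463 - 3Pb = -120 + 8Pb, so Pb = 53.
Sellers receive Ps = 53 + 25 = 78; Q' = 463 − 3·53 = 304.
The subsidy expands output by 304 − 2744/11 = 600/11 past the efficient level; on those units the gap between marginal cost and willingness to pay runs from 0 up to 25.
DWL = ½ × 25 × 600/11 = 7500/11.

Deadweight loss = 7500/11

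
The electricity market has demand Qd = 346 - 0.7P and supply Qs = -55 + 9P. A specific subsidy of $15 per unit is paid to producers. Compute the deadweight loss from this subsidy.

Pre-subsidy: 346 - 0.7P = -55 + 9P gives P* = 4010/97, Q* = 30755/97.
With the subsidy, sellers receive Ps = Pb + 15 for each unit, where Pb is the price buyers pay.
Supply in terms of Pb becomes Qs = -55 + 9(Pb + 15) = 80 + 9Pb. Setting this equal to demand: 346 - 0.7Pb = 80 + 9Pb, so Pb = 2660/97.
Sellers receive Ps = 2660/97 + 15 = 4115/97; Q' = 346 − 0.7·(2660/97) = 31700/97.
The subsidy expands output by 31700/97 − 30755/97 = 945/97 past the efficient level; on those units the gap between marginal cost and willingness to pay runs from 0 up to 15.
DWL = ½ × 15 × 945/97 = 14175/194.

Deadweight loss = 14175/194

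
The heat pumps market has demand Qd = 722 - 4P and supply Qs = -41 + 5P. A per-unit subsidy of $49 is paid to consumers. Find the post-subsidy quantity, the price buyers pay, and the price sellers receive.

Pre-subsidy: 722 - 4P = -41 + 5P gives P* = 763/9, Q* = 3446/9.
With the rebate, buyers effectively pay Pb = Ps − 49, where Ps is the price sellers receive.
Demand in terms of Ps becomes Qd = 722 − 4(Ps − 49) = 918 - 4Ps. Setting this equal to supply: 918 - 4Ps = -41 + 5Ps, so Ps = 959/9.
Buyers pay Pb = 959/9 − 49 = 518/9; Q' = -41 + 5·(959/9) = 4426/9.

Q' = 4426/9; buyers pay 518/9; sellers receive 959/9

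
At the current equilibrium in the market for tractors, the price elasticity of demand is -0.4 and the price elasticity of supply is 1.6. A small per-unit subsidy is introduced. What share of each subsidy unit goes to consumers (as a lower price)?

Consumer share = 0.8

For a small subsidy around the equilibrium, the benefit split depends on the relative slopes, which at a point are proportional to the elasticities.
Buyer share = εs/(εs + |εd|) = 1.6/(1.6 + 0.4) = 0.8; seller share = |εd|/(εs + |εd|) = 0.2.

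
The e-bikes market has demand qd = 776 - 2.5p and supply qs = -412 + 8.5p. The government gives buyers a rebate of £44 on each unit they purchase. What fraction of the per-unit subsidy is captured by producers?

Pre-subsidy: 776 - 2.5p = -412 + 8.5p gives p* = 108, q* = 506.
With the rebate, buyers effectively pay pb = ps − 44, where ps is the price sellers receive.
Demand in terms of ps becomes qd = 776 − 2.5(ps − 44) = 886 - 2.5ps. Setting this equal to supply: 886 - 2.5ps = -412 + 8.5ps, so ps = 118.
Buyers pay pb = 118 − 44 = 74; q' = -412 + 8.5·118 = 591.
Buyers' price falls by p* − pb = 108 − 74 = 34; sellers' price rises by ps − p* = 118 − 108 = 10.
So producers capture 10/44 = 5/22 of each unit of subsidy.

Producer share = 5/22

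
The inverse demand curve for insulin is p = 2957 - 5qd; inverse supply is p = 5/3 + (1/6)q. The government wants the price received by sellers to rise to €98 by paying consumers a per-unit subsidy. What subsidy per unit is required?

Required subsidy s = €31 per unit

At a seller price of 98, quantity supplied is -10 + 6·98 = 578.
Buyers absorb 578 only when they pay pb = 2957 − 5·578 = 67.
s = ps − pb = 98 − 67 = 31.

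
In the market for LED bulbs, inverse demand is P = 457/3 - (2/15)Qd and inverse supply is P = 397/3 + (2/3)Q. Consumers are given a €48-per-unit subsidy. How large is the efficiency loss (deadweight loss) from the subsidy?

Deadweight loss = €1440

Pre-subsidy: 457/3 - (2/15)Q = 397/3 + (2/3)Q gives Q* = 25 and P* = 149.
With the rebate, buyers effectively pay Pb = Ps − 48, where Ps is the price sellers receive.
On the curves, Pb = 457/3 - (2/15)Q and Ps = 397/3 + (2/3)Q; the wedge Ps − Pb = 48 gives 397/3 + (2/3)Q − (457/3 - (2/15)Q) = 48, so Q' = 85.
Then Pb = 457/3 − (2/15)·85 = 141 and Ps = 397/3 + (2/3)·85 = 189.
The subsidy expands output by 85 − 25 = 60 past the efficient level; on those units the gap between marginal cost and willingness to pay runs from 0 up to 48.
DWL = ½ × 48 × 60 = 1440.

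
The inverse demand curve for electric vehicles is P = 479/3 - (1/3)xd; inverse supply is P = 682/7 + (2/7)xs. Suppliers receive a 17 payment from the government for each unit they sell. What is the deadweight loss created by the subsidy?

Deadweight loss = 6069/26

Pre-subsidy: 479/3 - (1/3)x = 682/7 + (2/7)x gives x* = 1307/13 and P* = 1640/13.
With the subsidy, sellers receive Ps = Pb + 17 for each unit, where Pb is the price buyers pay.
On the curves, Pb = 479/3 - (1/3)x and Ps = 682/7 + (2/7)x; the wedge Ps − Pb = 17 gives 682/7 + (2/7)x − (479/3 - (1/3)x) = 17, so x' = 128.
Then Pb = 479/3 − (1/3)·128 = 117 and Ps = 682/7 + (2/7)·128 = 134.
The subsidy expands output by 128 − 1307/13 = 357/13 past the efficient level; on those units the gap between marginal cost and willingness to pay runs from 0 up to 17.
DWL = ½ × 17 × 357/13 = 6069/26.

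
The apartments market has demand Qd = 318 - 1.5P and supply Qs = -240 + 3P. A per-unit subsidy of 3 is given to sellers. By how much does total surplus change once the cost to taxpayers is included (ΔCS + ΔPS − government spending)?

Net change in total surplus = -4.5

Pre-subsidy: 318 - 1.5P = -240 + 3P gives P* = 124, Q* = 132.
With the subsidy, sellers receive Ps = Pb + 3 for each unit, where Pb is the price buyers pay.
Supply in terms of Pb becomes Qs = -240 + 3(Pb + 3) = -231 + 3Pb. Setting this equal to demand: 318 - 1.5Pb = -231 + 3Pb, so Pb = 122.
Sellers receive Ps = 122 + 3 = 125; Q' = 318 − 1.5·122 = 135.
ΔCS = ½(132 + 135)(124 − 122) = 267; ΔPS = ½(132 + 135)(125 − 124) = 133.5.
Government spending = 3 × 135 = 405.
Net change = 267 + 133.5 − 405 = -4.5. The loss equals the DWL triangle ½·3·3.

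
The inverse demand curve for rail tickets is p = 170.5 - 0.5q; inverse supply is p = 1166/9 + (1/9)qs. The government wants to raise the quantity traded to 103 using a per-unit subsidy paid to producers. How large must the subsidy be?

Required subsidy s = 22 per unit

At q = 103, from the demand curve buyers pay pb = 170.5 − 0.5·103 = 119; from the supply curve sellers need ps = 1166/9 + (1/9)·103 = 141.
The subsidy must fill the gap: s = ps − pb = 141 − 119 = 22.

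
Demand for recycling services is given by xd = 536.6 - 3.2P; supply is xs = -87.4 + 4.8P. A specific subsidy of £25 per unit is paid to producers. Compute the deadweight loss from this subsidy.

Deadweight loss = £600

Pre-subsidy: 536.6 - 3.2P = -87.4 + 4.8P gives P* = 78, x* = 287.
With the subsidy, sellers receive Ps = Pb + 25 for each unit, where Pb is the price buyers pay.
Supply in terms of Pb becomes xs = -87.4 + 4.8(Pb + 25) = 32.6 + 4.8Pb. Setting this equal to demand: 536.6 - 3.2Pb = 32.6 + 4.8Pb, so Pb = 63.
Sellers receive Ps = 63 + 25 = 88; x' = 536.6 − 3.2·63 = 335.
The subsidy expands output by 335 − 287 = 48 past the efficient level; on those units the gap between marginal cost and willingness to pay runs from 0 up to 25.
DWL = ½ × 25 × 48 = 600.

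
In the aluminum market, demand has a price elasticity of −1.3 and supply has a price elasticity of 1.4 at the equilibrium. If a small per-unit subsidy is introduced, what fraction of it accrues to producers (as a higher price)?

For a small subsidy around the equilibrium, the benefit split depends on the relative slopes, which at a point are proportional to the elasticities.
Buyer share = εs/(εs + |εd|) = 1.4/(1.4 + 1.3) = 14/27; seller share = |εd|/(εs + |εd|) = 13/27.
So producers capture 13/27 of the subsidy.

Producer share = 13/27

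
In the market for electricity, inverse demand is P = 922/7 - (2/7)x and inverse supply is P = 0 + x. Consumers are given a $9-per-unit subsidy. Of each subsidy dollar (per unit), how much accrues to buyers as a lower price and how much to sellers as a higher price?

Buyers gain $2 per unit; sellers gain $7 per unit

Pre-subsidy: 922/7 - (2/7)x = 0 + x gives x* = 922/9 and P* = 922/9.
With the rebate, buyers effectively pay Pb = Ps − 9, where Ps is the price sellers receive.
On the curves, Pb = 922/7 - (2/7)x and Ps = 0 + x; the wedge Ps − Pb = 9 gives 0 + x − (922/7 - (2/7)x) = 9, so x' = 985/9.
Then Pb = 922/7 − (2/7)·(985/9) = 904/9 and Ps = 0 + 1·(985/9) = 985/9.
Buyers' price falls by P* − Pb = 922/9 − 904/9 = 2; sellers' price rises by Ps − P* = 985/9 − 922/9 = 7.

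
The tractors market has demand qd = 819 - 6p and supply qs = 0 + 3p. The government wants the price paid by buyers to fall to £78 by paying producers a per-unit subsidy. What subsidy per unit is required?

At a buyer price of 78, quantity demanded is 819 − 6·78 = 351.
Sellers supply 351 only when they receive ps with 0 + 3·ps = 351, i.e. ps = 117.
s = ps − pb = 117 − 78 = 39.

Required subsidy s = £39 per unit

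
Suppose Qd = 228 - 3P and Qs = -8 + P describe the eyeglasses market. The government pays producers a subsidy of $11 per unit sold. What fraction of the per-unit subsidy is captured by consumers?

Consumer share = 0.25

Pre-subsidy: 228 - 3P = -8 + P gives P* = 59, Q* = 51.
With the subsidy, sellers receive Ps = Pb + 11 for each unit, where Pb is the price buyers pay.
Supply in terms of Pb becomes Qs = -8 + 1(Pb + 11) = 3 + Pb. Setting this equal to demand: 228 - 3Pb = 3 + Pb, so Pb = 56.25.
Sellers receive Ps = 56.25 + 11 = 67.25; Q' = 228 − 3·56.25 = 59.25.
Buyers' price falls by P* − Pb = 59 − 56.25 = 2.75; sellers' price rises by Ps − P* = 67.25 − 59 = 8.25.
So consumers capture 2.75/11 = 0.25 of each unit of subsidy.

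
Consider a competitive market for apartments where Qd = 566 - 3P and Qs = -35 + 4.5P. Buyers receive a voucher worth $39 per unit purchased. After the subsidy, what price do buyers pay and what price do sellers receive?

Buyers pay 851/15; sellers receive 1436/15

Pre-subsidy: 566 - 3P = -35 + 4.5P gives P* = 1202/15, Q* = 325.6.
With the rebate, buyers effectively pay Pb = Ps − 39, where Ps is the price sellers receive.
Demand in terms of Ps becomes Qd = 566 − 3(Ps − 39) = 683 - 3Ps. Setting this equal to supply: 683 - 3Ps = -35 + 4.5Ps, so Ps = 1436/15.
Buyers pay Pb = 1436/15 − 39 = 851/15; Q' = -35 + 4.5·(1436/15) = 395.8.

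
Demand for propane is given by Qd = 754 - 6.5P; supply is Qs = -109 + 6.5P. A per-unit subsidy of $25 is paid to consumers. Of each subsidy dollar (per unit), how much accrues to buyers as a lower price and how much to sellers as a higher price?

Buyers gain $12.5 per unit; sellers gain $12.5 per unit

Pre-subsidy: 754 - 6.5P = -109 + 6.5P gives P* = 863/13, Q* = 322.5.
With the rebate, buyers effectively pay Pb = Ps − 25, where Ps is the price sellers receive.
Demand in terms of Ps becomes Qd = 754 − 6.5(Ps − 25) = 916.5 - 6.5Ps. Setting this equal to supply: 916.5 - 6.5Ps = -109 + 6.5Ps, so Ps = 2051/26.
Buyers pay Pb = 2051/26 − 25 = 1401/26; Q' = -109 + 6.5·(2051/26) = 403.75.
Buyers' price falls by P* − Pb = 863/13 − 1401/26 = 12.5; sellers' price rises by Ps − P* = 2051/26 − 863/13 = 12.5.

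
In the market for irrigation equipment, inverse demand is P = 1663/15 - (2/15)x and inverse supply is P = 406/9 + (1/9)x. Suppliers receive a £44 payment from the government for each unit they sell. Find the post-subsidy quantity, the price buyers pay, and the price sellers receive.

x' = 449; buyers pay £51; sellers receive £95

Pre-subsidy: 1663/15 - (2/15)x = 406/9 + (1/9)x gives x* = 269 and P* = 75.
With the subsidy, sellers receive Ps = Pb + 44 for each unit, where Pb is the price buyers pay.
On the curves, Pb = 1663/15 - (2/15)x and Ps = 406/9 + (1/9)x; the wedge Ps − Pb = 44 gives 406/9 + (1/9)x − (1663/15 - (2/15)x) = 44, so x' = 449.
Then Pb = 1663/15 − (2/15)·449 = 51 and Ps = 406/9 + (1/9)·449 = 95.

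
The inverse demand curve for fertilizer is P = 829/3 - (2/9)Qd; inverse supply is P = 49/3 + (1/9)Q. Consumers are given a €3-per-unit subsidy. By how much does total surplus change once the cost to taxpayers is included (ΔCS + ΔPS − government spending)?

Net change in total surplus = -€13.5

Pre-subsidy: 829/3 - (2/9)Q = 49/3 + (1/9)Q gives Q* = 780 and P* = 103.
With the rebate, buyers effectively pay Pb = Ps − 3, where Ps is the price sellers receive.
On the curves, Pb = 829/3 - (2/9)Q and Ps = 49/3 + (1/9)Q; the wedge Ps − Pb = 3 gives 49/3 + (1/9)Q − (829/3 - (2/9)Q) = 3, so Q' = 789.
Then Pb = 829/3 − (2/9)·789 = 101 and Ps = 49/3 + (1/9)·789 = 104.
ΔCS = ½(780 + 789)(103 − 101) = 1569; ΔPS = ½(780 + 789)(104 − 103) = 784.5.
Government spending = 3 × 789 = 2367.
Net change = 1569 + 784.5 − 2367 = -13.5. The loss equals the DWL triangle ½·3·9.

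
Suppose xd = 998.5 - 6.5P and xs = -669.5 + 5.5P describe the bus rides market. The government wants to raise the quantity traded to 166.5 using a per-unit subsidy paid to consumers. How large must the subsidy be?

At x = 166.5, invert demand for the buyer price: Pb = (998.5 − 166.5)/6.5 = 128; invert supply for the seller price: Ps = (166.5 − (-669.5))/5.5 = 152.
The subsidy must fill the gap: s = Ps − Pb = 152 − 128 = 24.

Required subsidy s = 24 per unit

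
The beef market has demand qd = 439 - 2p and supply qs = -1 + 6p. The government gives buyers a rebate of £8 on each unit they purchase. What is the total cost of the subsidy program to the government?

Government cost = £2728

Pre-subsidy: 439 - 2p = -1 + 6p gives p* = 55, q* = 329.
With the rebate, buyers effectively pay pb = ps − 8, where ps is the price sellers receive.
Demand in terms of ps becomes qd = 439 − 2(ps − 8) = 455 - 2ps. Setting this equal to supply: 455 - 2ps = -1 + 6ps, so ps = 57.
Buyers pay pb = 57 − 8 = 49; q' = -1 + 6·57 = 341.
Government outlay = subsidy × quantity = 8 × 341 = 2728.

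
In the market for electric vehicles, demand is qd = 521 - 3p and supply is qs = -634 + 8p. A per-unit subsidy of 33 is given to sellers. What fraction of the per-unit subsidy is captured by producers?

Producer share = 3/11

Pre-subsidy: 521 - 3p = -634 + 8p gives p* = 105, q* = 206.
With the subsidy, sellers receive ps = pb + 33 for each unit, where pb is the price buyers pay.
Supply in terms of pb becomes qs = -634 + 8(pb + 33) = -370 + 8pb. Setting this equal to demand: 521 - 3pb = -370 + 8pb, so pb = 81.
Sellers receive ps = 81 + 33 = 114; q' = 521 − 3·81 = 278.
Buyers' price falls by p* − pb = 105 − 81 = 24; sellers' price rises by ps − p* = 114 − 105 = 9.
So producers capture 9/33 = 3/11 of each unit of subsidy.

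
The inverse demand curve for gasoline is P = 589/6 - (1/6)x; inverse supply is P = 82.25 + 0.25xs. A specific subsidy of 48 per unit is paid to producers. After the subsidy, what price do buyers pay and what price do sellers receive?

Pre-subsidy: 589/6 - (1/6)x = 82.25 + 0.25x gives x* = 38.2 and P* = 91.8.
With the subsidy, sellers receive Ps = Pb + 48 for each unit, where Pb is the price buyers pay.
On the curves, Pb = 589/6 - (1/6)x and Ps = 82.25 + 0.25x; the wedge Ps − Pb = 48 gives 82.25 + 0.25x − (589/6 - (1/6)x) = 48, so x' = 153.4.
Then Pb = 589/6 − (1/6)·153.4 = 72.6 and Ps = 82.25 + 0.25·153.4 = 120.6.

Buyers pay 72.6; sellers receive 120.6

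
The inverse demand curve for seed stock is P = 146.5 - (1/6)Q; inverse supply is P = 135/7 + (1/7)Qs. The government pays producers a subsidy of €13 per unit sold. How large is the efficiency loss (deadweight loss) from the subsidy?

Pre-subsidy: 146.5 - (1/6)Q = 135/7 + (1/7)Q gives Q* = 411 and P* = 78.
With the subsidy, sellers receive Ps = Pb + 13 for each unit, where Pb is the price buyers pay.
On the curves, Pb = 146.5 - (1/6)Q and Ps = 135/7 + (1/7)Q; the wedge Ps − Pb = 13 gives 135/7 + (1/7)Q − (146.5 - (1/6)Q) = 13, so Q' = 453.
Then Pb = 146.5 − (1/6)·453 = 71 and Ps = 135/7 + (1/7)·453 = 84.
The subsidy expands output by 453 − 411 = 42 past the efficient level; on those units the gap between marginal cost and willingness to pay runs from 0 up to 13.
DWL = ½ × 13 × 42 = 273.

Deadweight loss = €273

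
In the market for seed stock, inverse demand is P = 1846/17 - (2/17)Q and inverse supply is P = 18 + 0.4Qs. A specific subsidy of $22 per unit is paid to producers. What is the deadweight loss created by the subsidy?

Deadweight loss = $467.5

Pre-subsidy: 1846/17 - (2/17)Q = 18 + 0.4Q gives Q* = 175 and P* = 88.
With the subsidy, sellers receive Ps = Pb + 22 for each unit, where Pb is the price buyers pay.
On the curves, Pb = 1846/17 - (2/17)Q and Ps = 18 + 0.4Q; the wedge Ps − Pb = 22 gives 18 + 0.4Q − (1846/17 - (2/17)Q) = 22, so Q' = 217.5.
Then Pb = 1846/17 − (2/17)·217.5 = 83 and Ps = 18 + 0.4·217.5 = 105.
The subsidy expands output by 217.5 − 175 = 42.5 past the efficient level; on those units the gap between marginal cost and willingness to pay runs from 0 up to 22.
DWL = ½ × 22 × 42.5 = 467.5.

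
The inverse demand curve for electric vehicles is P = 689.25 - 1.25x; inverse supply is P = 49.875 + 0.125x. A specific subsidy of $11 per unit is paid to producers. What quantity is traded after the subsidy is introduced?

Pre-subsidy: 689.25 - 1.25x = 49.875 + 0.125x gives x* = 465 and P* = 108.
With the subsidy, sellers receive Ps = Pb + 11 for each unit, where Pb is the price buyers pay.
On the curves, Pb = 689.25 - 1.25x and Ps = 49.875 + 0.125x; the wedge Ps − Pb = 11 gives 49.875 + 0.125x − (689.25 - 1.25x) = 11, so x' = 473.
Then Pb = 689.25 − 1.25·473 = 98 and Ps = 49.875 + 0.125·473 = 109.

x' = 473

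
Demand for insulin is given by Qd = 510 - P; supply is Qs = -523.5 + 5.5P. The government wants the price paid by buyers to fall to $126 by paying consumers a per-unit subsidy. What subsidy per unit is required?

At a buyer price of 126, quantity demanded is 510 − 1·126 = 384.
Sellers supply 384 only when they receive Ps with -523.5 + 5.5·Ps = 384, i.e. Ps = 165.
s = Ps − Pb = 165 − 126 = 39.

Required subsidy s = $39 per unit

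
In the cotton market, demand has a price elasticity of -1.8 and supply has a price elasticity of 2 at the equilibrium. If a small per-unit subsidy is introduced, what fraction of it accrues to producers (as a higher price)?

Producer share = 9/19

For a small subsidy around the equilibrium, the benefit split depends on the relative slopes, which at a point are proportional to the elasticities.
Buyer share = εs/(εs + |εd|) = 2/(2 + 1.8) = 10/19; seller share = |εd|/(εs + |εd|) = 9/19.
So producers capture 9/19 of the subsidy.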